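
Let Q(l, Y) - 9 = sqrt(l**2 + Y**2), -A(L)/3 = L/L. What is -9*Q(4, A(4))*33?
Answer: -4158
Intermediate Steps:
A(L) = -3 (A(L) = -3*L/L = -3*1 = -3)
Q(l, Y) = 9 + sqrt(Y**2 + l**2) (Q(l, Y) = 9 + sqrt(l**2 + Y**2) = 9 + sqrt(Y**2 + l**2))
-9*Q(4, A(4))*33 = -9*(9 + sqrt((-3)**2 + 4**2))*33 = -9*(9 + sqrt(9 + 16))*33 = -9*(9 + sqrt(25))*33 = -9*(9 + 5)*33 = -9*14*33 = -126*33 = -4158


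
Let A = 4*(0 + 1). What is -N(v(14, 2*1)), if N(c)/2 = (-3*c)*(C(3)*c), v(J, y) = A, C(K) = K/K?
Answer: 96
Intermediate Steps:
C(K) = 1
A = 4 (A = 4*1 = 4)
v(J, y) = 4
N(c) = -6*c² (N(c) = 2*((-3*c)*(1*c)) = 2*((-3*c)*c) = 2*(-3*c²) = -6*c²)
-N(v(14, 2*1)) = -(-6)*4² = -(-6)*16 = -1*(-96) = 96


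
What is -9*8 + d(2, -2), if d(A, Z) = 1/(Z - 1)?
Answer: -217/3 ≈ -72.333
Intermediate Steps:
d(A, Z) = 1/(-1 + Z)
-9*8 + d(2, -2) = -9*8 + 1/(-1 - 2) = -72 + 1/(-3) = -72 - ⅓ = -217/3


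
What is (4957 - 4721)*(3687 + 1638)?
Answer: 1256700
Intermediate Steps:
(4957 - 4721)*(3687 + 1638) = 236*5325 = 1256700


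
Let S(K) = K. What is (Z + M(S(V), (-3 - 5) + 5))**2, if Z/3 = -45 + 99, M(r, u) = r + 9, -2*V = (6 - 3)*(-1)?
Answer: 119025/4 ≈ 29756.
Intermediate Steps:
V = 3/2 (V = -(6 - 3)*(-1)/2 = -3*(-1)/2 = -1/2*(-3) = 3/2 ≈ 1.5000)
M(r, u) = 9 + r
Z = 162 (Z = 3*(-45 + 99) = 3*54 = 162)
(Z + M(S(V), (-3 - 5) + 5))**2 = (162 + (9 + 3/2))**2 = (162 + 21/2)**2 = (345/2)**2 = 119025/4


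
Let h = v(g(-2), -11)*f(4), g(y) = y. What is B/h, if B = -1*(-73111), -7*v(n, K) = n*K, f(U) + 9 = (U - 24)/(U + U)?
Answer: 511777/253 ≈ 2022.8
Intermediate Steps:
f(U) = -9 + (-24 + U)/(2*U) (f(U) = -9 + (U - 24)/(U + U) = -9 + (-24 + U)/((2*U)) = -9 + (-24 + U)*(1/(2*U)) = -9 + (-24 + U)/(2*U))
v(n, K) = -K*n/7 (v(n, K) = -n*K/7 = -K*n/7)
B = 73111
h = 253/7 (h = (-1/7*(-11)*(-2))*(-17/2 - 12/4) = -22*(-17/2 - 12*1/4)/7 = -22*(-17/2 - 3)/7 = -22/7*(-23/2) = 253/7 ≈ 36.143)
B/h = 73111/(253/7) = 73111*(7/253) = 511777/253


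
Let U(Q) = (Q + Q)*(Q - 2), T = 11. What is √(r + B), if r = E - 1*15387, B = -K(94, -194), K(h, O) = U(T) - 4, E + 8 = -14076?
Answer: I*√29665 ≈ 172.24*I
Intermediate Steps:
E = -14084 (E = -8 - 14076 = -14084)
U(Q) = 2*Q*(-2 + Q) (U(Q) = (2*Q)*(-2 + Q) = 2*Q*(-2 + Q))
K(h, O) = 194 (K(h, O) = 2*11*(-2 + 11) - 4 = 2*11*9 - 4 = 198 - 4 = 194)
B = -194 (B = -1*194 = -194)
r = -29471 (r = -14084 - 1*15387 = -14084 - 15387 = -29471)
√(r + B) = √(-29471 - 194) = √(-29665) = I*√29665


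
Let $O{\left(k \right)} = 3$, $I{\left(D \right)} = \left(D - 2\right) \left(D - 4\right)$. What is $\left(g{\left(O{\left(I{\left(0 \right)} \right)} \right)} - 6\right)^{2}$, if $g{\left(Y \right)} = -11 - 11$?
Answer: $784$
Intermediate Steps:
$I{\left(D \right)} = \left(-4 + D\right) \left(-2 + D\right)$ ($I{\left(D \right)} = \left(-2 + D\right) \left(-4 + D\right) = \left(-4 + D\right) \left(-2 + D\right)$)
$g{\left(Y \right)} = -22$
$\left(g{\left(O{\left(I{\left(0 \right)} \right)} \right)} - 6\right)^{2} = \left(-22 - 6\right)^{2} = \left(-28\right)^{2} = 784$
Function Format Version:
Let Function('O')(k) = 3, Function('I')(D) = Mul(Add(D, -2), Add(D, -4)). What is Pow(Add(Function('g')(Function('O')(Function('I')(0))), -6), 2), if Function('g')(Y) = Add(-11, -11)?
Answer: 784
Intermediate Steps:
Function('I')(D) = Mul(Add(-4, D), Add(-2, D)) (Function('I')(D) = Mul(Add(-2, D), Add(-4, D)) = Mul(Add(-4, D), Add(-2, D)))
Function('g')(Y) = -22
Pow(Add(Function('g')(Function('O')(Function('I')(0))), -6), 2) = Pow(Add(-22, -6), 2) = Pow(-28, 2) = 784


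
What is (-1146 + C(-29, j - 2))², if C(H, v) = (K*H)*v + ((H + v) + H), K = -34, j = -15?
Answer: 323388289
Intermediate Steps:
C(H, v) = v + 2*H - 34*H*v (C(H, v) = (-34*H)*v + ((H + v) + H) = -34*H*v + (v + 2*H) = v + 2*H - 34*H*v)
(-1146 + C(-29, j - 2))² = (-1146 + ((-15 - 2) + 2*(-29) - 34*(-29)*(-15 - 2)))² = (-1146 + (-17 - 58 - 34*(-29)*(-17)))² = (-1146 + (-17 - 58 - 16762))² = (-1146 - 16837)² = (-17983)² = 323388289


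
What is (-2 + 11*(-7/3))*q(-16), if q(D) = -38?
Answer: 3154/3 ≈ 1051.3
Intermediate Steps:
(-2 + 11*(-7/3))*q(-16) = (-2 + 11*(-7/3))*(-38) = (-2 - 77/3)*(-38) = -83/3*(-38) = 3154/3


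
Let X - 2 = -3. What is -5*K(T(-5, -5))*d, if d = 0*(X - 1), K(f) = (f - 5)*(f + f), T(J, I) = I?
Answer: 0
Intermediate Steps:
X = -1 (X = 2 - 3 = -1)
K(f) = 2*f*(-5 + f) (K(f) = (-5 + f)*(2*f) = 2*f*(-5 + f))
d = 0 (d = 0*(-1 - 1) = 0*(-2) = 0)
-5*K(T(-5, -5))*d = -5*2*(-5)*(-5 - 5)*0 = -5*2*(-5)*(-10)*0 = -500*0 = -5*0 = 0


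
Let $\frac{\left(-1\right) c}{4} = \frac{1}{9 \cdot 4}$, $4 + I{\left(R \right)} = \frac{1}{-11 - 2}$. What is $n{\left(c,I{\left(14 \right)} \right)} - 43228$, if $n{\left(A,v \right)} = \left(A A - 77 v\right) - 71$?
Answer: $- \frac{45263273}{1053} \approx -42985.0$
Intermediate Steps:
$I{\left(R \right)} = - \frac{53}{13}$ ($I{\left(R \right)} = -4 + \frac{1}{-11 - 2} = -4 + \frac{1}{-13} = -4 - \frac{1}{13} = - \frac{53}{13}$)
$c = - \frac{1}{9}$ ($c = - \frac{4}{9 \cdot 4} = - \frac{4}{36} = \left(-4\right) \frac{1}{36} = - \frac{1}{9} \approx -0.11111$)
$n{\left(A,v \right)} = -71 + A^{2} - 77 v$ ($n{\left(A,v \right)} = \left(A^{2} - 77 v\right) - 71 = -71 + A^{2} - 77 v$)
$n{\left(c,I{\left(14 \right)} \right)} - 43228 = \left(-71 + \left(- \frac{1}{9}\right)^{2} - - \frac{4081}{13}\right) - 43228 = \left(-71 + \frac{1}{81} + \frac{4081}{13}\right) - 43228 = \frac{255811}{1053} - 43228 = - \frac{45263273}{1053}$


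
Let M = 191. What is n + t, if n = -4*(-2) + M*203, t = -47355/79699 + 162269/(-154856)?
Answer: 478609730365753/12341868344 ≈ 38779.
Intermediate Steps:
t = -20265882911/12341868344 (t = -47355*1/79699 + 162269*(-1/154856) = -47355/79699 - 162269/154856 = -20265882911/12341868344 ≈ -1.6420)
n = 38781 (n = -4*(-2) + 191*203 = 8 + 38773 = 38781)
n + t = 38781 - 20265882911/12341868344 = 478609730365753/12341868344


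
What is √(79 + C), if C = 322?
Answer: √401 ≈ 20.025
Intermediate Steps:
√(79 + C) = √(79 + 322) = √401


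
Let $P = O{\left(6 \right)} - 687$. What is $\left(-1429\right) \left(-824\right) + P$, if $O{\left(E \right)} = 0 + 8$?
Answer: $1176817$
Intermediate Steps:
$O{\left(E \right)} = 8$
$P = -679$ ($P = 8 - 687 = -679$)
$\left(-1429\right) \left(-824\right) + P = \left(-1429\right) \left(-824\right) - 679 = 1177496 - 679 = 1176817$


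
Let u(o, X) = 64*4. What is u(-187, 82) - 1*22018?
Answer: -21762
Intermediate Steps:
u(o, X) = 256
u(-187, 82) - 1*22018 = 256 - 1*22018 = 256 - 22018 = -21762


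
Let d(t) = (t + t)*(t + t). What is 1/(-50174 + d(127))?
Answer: 1/14342 ≈ 6.9725e-5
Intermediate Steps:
d(t) = 4*t² (d(t) = (2*t)*(2*t) = 4*t²)
1/(-50174 + d(127)) = 1/(-50174 + 4*127²) = 1/(-50174 + 4*16129) = 1/(-50174 + 64516) = 1/14342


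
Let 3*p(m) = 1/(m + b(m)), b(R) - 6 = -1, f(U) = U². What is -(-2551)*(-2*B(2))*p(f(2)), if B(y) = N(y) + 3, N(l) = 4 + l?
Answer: -5102/3 ≈ -1700.7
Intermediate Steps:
b(R) = 5 (b(R) = 6 - 1 = 5)
p(m) = 1/(3*(5 + m)) (p(m) = 1/(3*(m + 5)) = 1/(3*(5 + m)))
B(y) = 7 + y (B(y) = (4 + y) + 3 = 7 + y)
-(-2551)*(-2*B(2))*p(f(2)) = -(-2551)*(-2*(7 + 2))*(1/(3*(5 + 2²))) = -(-2551)*(-2*9)*(1/(3*(5 + 4))) = -(-2551)*(-6/9) = -(-2551)*(-18*1/27) = -(-2551)*(-2)/3 = -1*5102/3 = -5102/3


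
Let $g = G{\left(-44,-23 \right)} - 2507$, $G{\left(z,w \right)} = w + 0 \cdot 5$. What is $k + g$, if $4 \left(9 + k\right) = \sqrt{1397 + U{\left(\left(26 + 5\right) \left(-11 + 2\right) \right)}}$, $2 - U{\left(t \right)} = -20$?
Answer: $-2539 + \frac{\sqrt{1419}}{4} \approx -2529.6$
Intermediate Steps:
$U{\left(t \right)} = 22$ ($U{\left(t \right)} = 2 - -20 = 2 + 20 = 22$)
$k = -9 + \frac{\sqrt{1419}}{4}$ ($k = -9 + \frac{\sqrt{1397 + 22}}{4} = -9 + \frac{\sqrt{1419}}{4} \approx 0.4174$)
$G{\left(z,w \right)} = w$ ($G{\left(z,w \right)} = w + 0 = w$)
$g = -2530$ ($g = -23 - 2507 = -2530$)
$k + g = \left(-9 + \frac{\sqrt{1419}}{4}\right) - 2530 = -2539 + \frac{\sqrt{1419}}{4}$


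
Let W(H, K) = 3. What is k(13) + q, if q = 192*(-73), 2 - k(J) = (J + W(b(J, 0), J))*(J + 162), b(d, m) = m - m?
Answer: -16814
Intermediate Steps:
b(d, m) = 0
k(J) = 2 - (3 + J)*(162 + J) (k(J) = 2 - (J + 3)*(J + 162) = 2 - (3 + J)*(162 + J))
q = -14016
k(13) + q = (-484 - 1*13² - 165*13) - 14016 = (-484 - 1*169 - 2145) - 14016 = (-484 - 169 - 2145) - 14016 = -2798 - 14016 = -16814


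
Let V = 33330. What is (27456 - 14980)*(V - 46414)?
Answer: -163235984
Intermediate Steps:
(27456 - 14980)*(V - 46414) = (27456 - 14980)*(33330 - 46414) = 12476*(-13084) = -163235984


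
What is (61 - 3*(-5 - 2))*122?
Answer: 10004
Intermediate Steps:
(61 - 3*(-5 - 2))*122 = (61 - 3*(-7))*122 = (61 + 21)*122 = 82*122 = 10004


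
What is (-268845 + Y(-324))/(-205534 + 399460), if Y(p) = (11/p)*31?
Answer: -87106121/62832024 ≈ -1.3863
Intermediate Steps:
Y(p) = 341/p
(-268845 + Y(-324))/(-205534 + 399460) = (-268845 + 341/(-324))/(-205534 + 399460) = (-268845 + 341*(-1/324))/193926 = (-268845 - 341/324)*(1/193926) = -87106121/324*1/193926 = -87106121/62832024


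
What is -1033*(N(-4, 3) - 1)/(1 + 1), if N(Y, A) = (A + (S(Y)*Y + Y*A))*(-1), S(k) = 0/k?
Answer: -4132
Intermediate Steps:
S(k) = 0
N(Y, A) = -A - A*Y (N(Y, A) = (A + (0*Y + Y*A))*(-1) = (A + (0 + A*Y))*(-1) = (A + A*Y)*(-1) = -A - A*Y)
-1033*(N(-4, 3) - 1)/(1 + 1) = -1033*(3*(-1 - 1*(-4)) - 1)/(1 + 1) = -1033*(3*(-1 + 4) - 1)/2 = -1033*(3*3 - 1)/2 = -1033*(9 - 1)/2 = -8264/2 = -1033*4 = -4132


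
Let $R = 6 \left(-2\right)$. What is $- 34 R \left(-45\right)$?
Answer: $-18360$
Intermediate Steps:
$R = -12$
$- 34 R \left(-45\right) = \left(-34\right) \left(-12\right) \left(-45\right) = 408 \left(-45\right) = -18360$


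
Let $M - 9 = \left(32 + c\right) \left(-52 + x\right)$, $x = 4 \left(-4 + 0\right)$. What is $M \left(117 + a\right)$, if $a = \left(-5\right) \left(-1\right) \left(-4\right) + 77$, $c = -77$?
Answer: $534006$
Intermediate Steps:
$x = -16$ ($x = 4 \left(-4\right) = -16$)
$a = 57$ ($a = 5 \left(-4\right) + 77 = -20 + 77 = 57$)
$M = 3069$ ($M = 9 + \left(32 - 77\right) \left(-52 - 16\right) = 9 - -3060 = 9 + 3060 = 3069$)
$M \left(117 + a\right) = 3069 \left(117 + 57\right) = 3069 \cdot 174 = 534006$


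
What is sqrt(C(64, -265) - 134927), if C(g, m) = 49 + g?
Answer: I*sqrt(134814) ≈ 367.17*I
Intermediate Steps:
sqrt(C(64, -265) - 134927) = sqrt((49 + 64) - 134927) = sqrt(113 - 134927) = sqrt(-134814) = I*sqrt(134814)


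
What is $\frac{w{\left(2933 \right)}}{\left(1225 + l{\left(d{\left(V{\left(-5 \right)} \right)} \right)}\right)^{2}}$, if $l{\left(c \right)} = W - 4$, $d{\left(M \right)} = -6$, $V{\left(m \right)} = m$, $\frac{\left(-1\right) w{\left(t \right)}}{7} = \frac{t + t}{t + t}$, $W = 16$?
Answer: $- \frac{7}{1530169} \approx -4.5747 \cdot 10^{-6}$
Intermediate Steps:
$w{\left(t \right)} = -7$ ($w{\left(t \right)} = - 7 \frac{t + t}{t + t} = - 7 \frac{2 t}{2 t} = - 7 \cdot 2 t \frac{1}{2 t} = \left(-7\right) 1 = -7$)
$l{\left(c \right)} = 12$ ($l{\left(c \right)} = 16 - 4 = 12$)
$\frac{w{\left(2933 \right)}}{\left(1225 + l{\left(d{\left(V{\left(-5 \right)} \right)} \right)}\right)^{2}} = - \frac{7}{\left(1225 + 12\right)^{2}} = - \frac{7}{1237^{2}} = - \frac{7}{1530169}$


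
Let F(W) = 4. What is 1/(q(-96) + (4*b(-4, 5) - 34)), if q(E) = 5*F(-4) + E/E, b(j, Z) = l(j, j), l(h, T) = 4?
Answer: 1/3 ≈ 0.33333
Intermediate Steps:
b(j, Z) = 4
q(E) = 21 (q(E) = 5*4 + E/E = 20 + 1 = 21)
1/(q(-96) + (4*b(-4, 5) - 34)) = 1/(21 + (4*4 - 34)) = 1/(21 + (16 - 34)) = 1/(21 - 18) = 1/3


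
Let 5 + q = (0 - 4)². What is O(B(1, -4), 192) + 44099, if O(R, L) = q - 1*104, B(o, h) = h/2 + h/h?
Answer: 44006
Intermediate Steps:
q = 11 (q = -5 + (0 - 4)² = -5 + (-4)² = -5 + 16 = 11)
B(o, h) = 1 + h/2 (B(o, h) = h*(½) + 1 = h/2 + 1 = 1 + h/2)
O(R, L) = -93 (O(R, L) = 11 - 1*104 = 11 - 104 = -93)
O(B(1, -4), 192) + 44099 = -93 + 44099 = 44006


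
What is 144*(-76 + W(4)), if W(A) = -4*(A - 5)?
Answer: -10368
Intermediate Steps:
W(A) = 20 - 4*A (W(A) = -4*(-5 + A) = 20 - 4*A)
144*(-76 + W(4)) = 144*(-76 + (20 - 4*4)) = 144*(-76 + (20 - 16)) = 144*(-76 + 4) = 144*(-72) = -10368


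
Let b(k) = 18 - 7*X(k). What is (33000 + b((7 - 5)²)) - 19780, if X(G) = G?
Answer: 13210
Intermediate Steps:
b(k) = 18 - 7*k
(33000 + b((7 - 5)²)) - 19780 = (33000 + (18 - 7*(7 - 5)²)) - 19780 = (33000 + (18 - 7*2²)) - 19780 = (33000 + (18 - 7*4)) - 19780 = (33000 + (18 - 28)) - 19780 = (33000 - 10) - 19780 = 32990 - 19780 = 13210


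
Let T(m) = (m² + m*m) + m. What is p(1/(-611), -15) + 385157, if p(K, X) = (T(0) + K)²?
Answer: 143787196398/373321 ≈ 3.8516e+5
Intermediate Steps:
T(m) = m + 2*m² (T(m) = (m² + m²) + m = 2*m² + m = m + 2*m²)
p(K, X) = K² (p(K, X) = (0*(1 + 2*0) + K)² = (0*(1 + 0) + K)² = (0*1 + K)² = (0 + K)² = K²)
p(1/(-611), -15) + 385157 = (1/(-611))² + 385157 = (-1/611)² + 385157 = 1/373321 + 385157 = 143787196398/373321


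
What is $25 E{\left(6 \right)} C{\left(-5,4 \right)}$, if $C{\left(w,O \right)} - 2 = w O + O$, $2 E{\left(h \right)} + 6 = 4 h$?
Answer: $-3150$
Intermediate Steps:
$E{\left(h \right)} = -3 + 2 h$ ($E{\left(h \right)} = -3 + \frac{4 h}{2} = -3 + 2 h$)
$C{\left(w,O \right)} = 2 + O + O w$ ($C{\left(w,O \right)} = 2 + \left(w O + O\right) = 2 + \left(O w + O\right) = 2 + \left(O + O w\right) = 2 + O + O w$)
$25 E{\left(6 \right)} C{\left(-5,4 \right)} = 25 \left(-3 + 2 \cdot 6\right) \left(2 + 4 + 4 \left(-5\right)\right) = 25 \left(-3 + 12\right) \left(2 + 4 - 20\right) = 25 \cdot 9 \left(-14\right) = 225 \left(-14\right) = -3150$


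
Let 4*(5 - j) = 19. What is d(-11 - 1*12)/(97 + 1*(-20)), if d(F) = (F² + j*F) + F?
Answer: 2001/308 ≈ 6.4967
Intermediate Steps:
j = ¼ (j = 5 - ¼*19 = 5 - 19/4 = ¼ ≈ 0.25000)
d(F) = F² + 5*F/4 (d(F) = (F² + F/4) + F = F² + 5*F/4)
d(-11 - 1*12)/(97 + 1*(-20)) = ((-11 - 1*12)*(5 + 4*(-11 - 1*12))/4)/(97 + 1*(-20)) = ((-11 - 12)*(5 + 4*(-11 - 12))/4)/(97 - 20) = ((¼)*(-23)*(5 + 4*(-23)))/77 = ((¼)*(-23)*(5 - 92))/77 = ((¼)*(-23)*(-87))/77 = (1/77)*(2001/4) = 2001/308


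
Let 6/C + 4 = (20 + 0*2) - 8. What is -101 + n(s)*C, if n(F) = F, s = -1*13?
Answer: -443/4 ≈ -110.75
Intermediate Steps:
C = ¾ (C = 6/(-4 + ((20 + 0*2) - 8)) = 6/(-4 + ((20 + 0) - 8)) = 6/(-4 + (20 - 8)) = 6/(-4 + 12) = 6/8 = 6*(⅛) = ¾ ≈ 0.75000)
s = -13
-101 + n(s)*C = -101 - 13*¾ = -101 - 39/4 = -443/4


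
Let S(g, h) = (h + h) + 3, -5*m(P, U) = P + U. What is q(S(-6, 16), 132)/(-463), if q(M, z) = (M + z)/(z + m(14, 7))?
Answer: -835/295857 ≈ -0.0028223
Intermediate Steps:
m(P, U) = -P/5 - U/5 (m(P, U) = -(P + U)/5 = -P/5 - U/5)
S(g, h) = 3 + 2*h (S(g, h) = 2*h + 3 = 3 + 2*h)
q(M, z) = (M + z)/(-21/5 + z) (q(M, z) = (M + z)/(z + (-⅕*14 - ⅕*7)) = (M + z)/(z + (-14/5 - 7/5)) = (M + z)/(z - 21/5) = (M + z)/(-21/5 + z))
q(S(-6, 16), 132)/(-463) = (5*((3 + 2*16) + 132)/(-21 + 5*132))/(-463) = (5*((3 + 32) + 132)/(-21 + 660))*(-1/463) = (5*(35 + 132)/639)*(-1/463) = (5*(1/639)*167)*(-1/463) = (835/639)*(-1/463) = -835/295857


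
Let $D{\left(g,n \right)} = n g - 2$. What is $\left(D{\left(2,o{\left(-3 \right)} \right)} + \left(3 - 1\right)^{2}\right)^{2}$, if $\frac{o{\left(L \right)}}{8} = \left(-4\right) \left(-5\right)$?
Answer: $103684$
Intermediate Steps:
$o{\left(L \right)} = 160$ ($o{\left(L \right)} = 8 \left(\left(-4\right) \left(-5\right)\right) = 8 \cdot 20 = 160$)
$D{\left(g,n \right)} = -2 + g n$ ($D{\left(g,n \right)} = g n - 2 = -2 + g n$)
$\left(D{\left(2,o{\left(-3 \right)} \right)} + \left(3 - 1\right)^{2}\right)^{2} = \left(\left(-2 + 2 \cdot 160\right) + \left(3 - 1\right)^{2}\right)^{2} = \left(\left(-2 + 320\right) + 2^{2}\right)^{2} = \left(318 + 4\right)^{2} = 322^{2} = 103684$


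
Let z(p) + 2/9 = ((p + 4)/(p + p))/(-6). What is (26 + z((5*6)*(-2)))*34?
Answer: 4369/5 ≈ 873.80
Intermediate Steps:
z(p) = -2/9 - (4 + p)/(12*p) (z(p) = -2/9 + ((p + 4)/(p + p))/(-6) = -2/9 + ((4 + p)/((2*p)))*(-⅙) = -2/9 + ((4 + p)*(1/(2*p)))*(-⅙) = -2/9 + ((4 + p)/(2*p))*(-⅙) = -2/9 - (4 + p)/(12*p))
(26 + z((5*6)*(-2)))*34 = (26 + (-12 - 11*5*6*(-2))/(36*(((5*6)*(-2)))))*34 = (26 + (-12 - 330*(-2))/(36*((30*(-2)))))*34 = (26 + (1/36)*(-12 - 11*(-60))/(-60))*34 = (26 + (1/36)*(-1/60)*(-12 + 660))*34 = (26 + (1/36)*(-1/60)*648)*34 = (26 - 3/10)*34 = (257/10)*34 = 4369/5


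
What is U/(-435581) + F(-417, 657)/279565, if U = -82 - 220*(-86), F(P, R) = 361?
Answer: -5109200729/121773202265 ≈ -0.041957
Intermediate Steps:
U = 18838 (U = -82 + 18920 = 18838)
U/(-435581) + F(-417, 657)/279565 = 18838/(-435581) + 361/279565 = 18838*(-1/435581) + 361*(1/279565) = -18838/435581 + 361/279565 = -5109200729/121773202265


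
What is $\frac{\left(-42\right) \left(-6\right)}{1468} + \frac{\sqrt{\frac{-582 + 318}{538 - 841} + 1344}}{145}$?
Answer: $\frac{63}{367} + \frac{2 \sqrt{3429758}}{14645} \approx 0.42458$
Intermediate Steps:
$\frac{\left(-42\right) \left(-6\right)}{1468} + \frac{\sqrt{\frac{-582 + 318}{538 - 841} + 1344}}{145} = 252 \cdot \frac{1}{1468} + \sqrt{- \frac{264}{-303} + 1344} \cdot \frac{1}{145} = \frac{63}{367} + \sqrt{\left(-264\right) \left(- \frac{1}{303}\right) + 1344} \cdot \frac{1}{145} = \frac{63}{367} + \sqrt{\frac{88}{101} + 1344} \cdot \frac{1}{145} = \frac{63}{367} + \sqrt{\frac{135832}{101}} \cdot \frac{1}{145} = \frac{63}{367} + \frac{2 \sqrt{3429758}}{101} \cdot \frac{1}{145} = \frac{63}{367} + \frac{2 \sqrt{3429758}}{14645}$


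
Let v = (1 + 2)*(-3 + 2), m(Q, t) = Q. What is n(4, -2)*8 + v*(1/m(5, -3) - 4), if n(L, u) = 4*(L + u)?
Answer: 377/5 ≈ 75.400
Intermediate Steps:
v = -3 (v = 3*(-1) = -3)
n(L, u) = 4*L + 4*u
n(4, -2)*8 + v*(1/m(5, -3) - 4) = (4*4 + 4*(-2))*8 - 3*(1/5 - 4) = (16 - 8)*8 - 3*(⅕ - 4) = 8*8 - 3*(-19/5) = 64 + 57/5 = 377/5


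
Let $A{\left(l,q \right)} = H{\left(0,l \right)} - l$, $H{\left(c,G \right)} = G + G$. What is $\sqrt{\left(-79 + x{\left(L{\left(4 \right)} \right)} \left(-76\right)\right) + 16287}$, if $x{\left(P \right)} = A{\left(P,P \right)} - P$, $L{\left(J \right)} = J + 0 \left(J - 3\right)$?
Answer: $4 \sqrt{1013} \approx 127.31$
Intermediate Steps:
$H{\left(c,G \right)} = 2 G$
$A{\left(l,q \right)} = l$ ($A{\left(l,q \right)} = 2 l - l = l$)
$L{\left(J \right)} = J$ ($L{\left(J \right)} = J + 0 \left(-3 + J\right) = J + 0 = J$)
$x{\left(P \right)} = 0$ ($x{\left(P \right)} = P - P = 0$)
$\sqrt{\left(-79 + x{\left(L{\left(4 \right)} \right)} \left(-76\right)\right) + 16287} = \sqrt{\left(-79 + 0 \left(-76\right)\right) + 16287} = \sqrt{\left(-79 + 0\right) + 16287} = \sqrt{-79 + 16287} = \sqrt{16208} = 4 \sqrt{1013}$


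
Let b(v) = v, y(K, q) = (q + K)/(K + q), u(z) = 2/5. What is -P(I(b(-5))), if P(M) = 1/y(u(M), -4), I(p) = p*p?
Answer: -1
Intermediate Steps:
u(z) = 2/5 (u(z) = 2*(1/5) = 2/5)
y(K, q) = 1 (y(K, q) = (K + q)/(K + q) = 1)
I(p) = p**2
P(M) = 1 (P(M) = 1/1 = 1)
-P(I(b(-5))) = -1*1 = -1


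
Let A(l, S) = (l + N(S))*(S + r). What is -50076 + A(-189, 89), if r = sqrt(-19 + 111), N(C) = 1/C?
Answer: -66896 - 33640*sqrt(23)/89 ≈ -68709.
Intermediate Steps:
r = 2*sqrt(23) (r = sqrt(92) = 2*sqrt(23) ≈ 9.5917)
A(l, S) = (S + 2*sqrt(23))*(l + 1/S) (A(l, S) = (l + 1/S)*(S + 2*sqrt(23)) = (S + 2*sqrt(23))*(l + 1/S))
-50076 + A(-189, 89) = -50076 + (1 + 89*(-189) + 2*(-189)*sqrt(23) + 2*sqrt(23)/89) = -50076 + (1 - 16821 - 378*sqrt(23) + 2*sqrt(23)*(1/89)) = -50076 + (1 - 16821 - 378*sqrt(23) + 2*sqrt(23)/89) = -50076 + (-16820 - 33640*sqrt(23)/89) = -66896 - 33640*sqrt(23)/89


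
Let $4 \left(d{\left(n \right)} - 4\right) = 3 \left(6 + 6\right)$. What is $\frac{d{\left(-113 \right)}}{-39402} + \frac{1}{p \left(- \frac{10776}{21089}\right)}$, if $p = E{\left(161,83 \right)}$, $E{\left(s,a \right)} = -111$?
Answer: $\frac{45299945}{2618341704} \approx 0.017301$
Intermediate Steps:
$p = -111$
$d{\left(n \right)} = 13$ ($d{\left(n \right)} = 4 + \frac{3 \left(6 + 6\right)}{4} = 4 + \frac{3 \cdot 12}{4} = 4 + \frac{1}{4} \cdot 36 = 4 + 9 = 13$)
$\frac{d{\left(-113 \right)}}{-39402} + \frac{1}{p \left(- \frac{10776}{21089}\right)} = \frac{13}{-39402} + \frac{1}{\left(-111\right) \left(- \frac{10776}{21089}\right)} = 13 \left(- \frac{1}{39402}\right) - \frac{1}{111 \left(\left(-10776\right) \frac{1}{21089}\right)} = - \frac{13}{39402} - \frac{1}{111 \left(- \frac{10776}{21089}\right)} = - \frac{13}{39402} - - \frac{21089}{1196136} = - \frac{13}{39402} + \frac{21089}{1196136} = \frac{45299945}{2618341704}$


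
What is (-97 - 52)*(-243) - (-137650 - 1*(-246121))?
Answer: -72264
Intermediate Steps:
(-97 - 52)*(-243) - (-137650 - 1*(-246121)) = -149*(-243) - (-137650 + 246121) = 36207 - 1*108471 = 36207 - 108471 = -72264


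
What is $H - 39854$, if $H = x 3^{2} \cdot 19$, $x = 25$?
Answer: $-35579$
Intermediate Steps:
$H = 4275$ ($H = 25 \cdot 3^{2} \cdot 19 = 25 \cdot 9 \cdot 19 = 225 \cdot 19 = 4275$)
$H - 39854 = 4275 - 39854 = -35579$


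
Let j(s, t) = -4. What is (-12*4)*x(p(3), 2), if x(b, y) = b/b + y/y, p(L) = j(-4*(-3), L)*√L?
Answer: -96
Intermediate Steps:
p(L) = -4*√L
x(b, y) = 2 (x(b, y) = 1 + 1 = 2)
(-12*4)*x(p(3), 2) = -12*4*2 = -48*2 = -96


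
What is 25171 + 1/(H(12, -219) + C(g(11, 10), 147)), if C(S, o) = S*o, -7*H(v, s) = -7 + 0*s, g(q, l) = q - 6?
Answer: 18525857/736 ≈ 25171.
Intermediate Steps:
g(q, l) = -6 + q
H(v, s) = 1 (H(v, s) = -(-7 + 0*s)/7 = -(-7 + 0)/7 = -1/7*(-7) = 1)
25171 + 1/(H(12, -219) + C(g(11, 10), 147)) = 25171 + 1/(1 + (-6 + 11)*147) = 25171 + 1/(1 + 5*147) = 25171 + 1/(1 + 735) = 25171 + 1/736 = 18525857/736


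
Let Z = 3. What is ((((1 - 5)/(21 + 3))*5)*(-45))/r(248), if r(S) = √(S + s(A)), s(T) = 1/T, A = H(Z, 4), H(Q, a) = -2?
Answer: 5*√110/22 ≈ 2.3837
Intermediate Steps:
A = -2
r(S) = √(-½ + S) (r(S) = √(S + 1/(-2)) = √(S - ½) = √(-½ + S))
((((1 - 5)/(21 + 3))*5)*(-45))/r(248) = ((((1 - 5)/(21 + 3))*5)*(-45))/((√(-2 + 4*248)/2)) = ((-4/24*5)*(-45))/((√(-2 + 992)/2)) = ((-4*1/24*5)*(-45))/((√990/2)) = (-⅙*5*(-45))/(((3*√110)/2)) = (-⅚*(-45))/((3*√110/2)) = 75*(√110/165)/2 = 5*√110/22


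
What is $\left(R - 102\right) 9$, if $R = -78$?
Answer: $-1620$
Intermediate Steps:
$\left(R - 102\right) 9 = \left(-78 - 102\right) 9 = \left(-180\right) 9 = -1620$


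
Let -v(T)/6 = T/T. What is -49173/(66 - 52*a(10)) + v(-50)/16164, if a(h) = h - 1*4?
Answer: 11039318/55227 ≈ 199.89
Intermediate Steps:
a(h) = -4 + h (a(h) = h - 4 = -4 + h)
v(T) = -6 (v(T) = -6*T/T = -6*1 = -6)
-49173/(66 - 52*a(10)) + v(-50)/16164 = -49173/(66 - 52*(-4 + 10)) - 6/16164 = -49173/(66 - 52*6) - 6*1/16164 = -49173/(66 - 312) - 1/2694 = -49173/(-246) - 1/2694 = -49173*(-1/246) - 1/2694 = 16391/82 - 1/2694 = 11039318/55227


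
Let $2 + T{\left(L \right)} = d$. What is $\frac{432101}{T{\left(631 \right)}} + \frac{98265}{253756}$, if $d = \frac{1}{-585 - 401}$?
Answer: $- \frac{108112952380171}{500660588} \approx -2.1594 \cdot 10^{5}$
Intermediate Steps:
$d = - \frac{1}{986}$ ($d = \frac{1}{-986} = - \frac{1}{986} \approx -0.0010142$)
$T{\left(L \right)} = - \frac{1973}{986}$ ($T{\left(L \right)} = -2 - \frac{1}{986} = - \frac{1973}{986}$)
$\frac{432101}{T{\left(631 \right)}} + \frac{98265}{253756} = \frac{432101}{- \frac{1973}{986}} + \frac{98265}{253756} = 432101 \left(- \frac{986}{1973}\right) + 98265 \cdot \frac{1}{253756} = - \frac{426051586}{1973} + \frac{98265}{253756} = - \frac{108112952380171}{500660588}$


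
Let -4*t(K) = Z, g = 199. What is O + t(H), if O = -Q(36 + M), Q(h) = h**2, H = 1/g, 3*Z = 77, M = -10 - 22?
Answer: -269/12 ≈ -22.417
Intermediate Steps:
M = -32
Z = 77/3 (Z = (1/3)*77 = 77/3 ≈ 25.667)
H = 1/199 ≈ 0.0050251
t(K) = -77/12 (t(K) = -1/4*77/3 = -77/12)
O = -16 (O = -(36 - 32)**2 = -1*4**2 = -1*16 = -16)
O + t(H) = -16 - 77/12 = -269/12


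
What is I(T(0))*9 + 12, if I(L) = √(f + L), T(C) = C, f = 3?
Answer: 12 + 9*√3 ≈ 27.588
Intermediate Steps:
I(L) = √(3 + L)
I(T(0))*9 + 12 = √(3 + 0)*9 + 12 = √3*9 + 12 = 9*√3 + 12 = 12 + 9*√3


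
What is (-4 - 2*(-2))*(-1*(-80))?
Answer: 0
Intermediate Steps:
(-4 - 2*(-2))*(-1*(-80)) = (-4 + 4)*80 = 0*80 = 0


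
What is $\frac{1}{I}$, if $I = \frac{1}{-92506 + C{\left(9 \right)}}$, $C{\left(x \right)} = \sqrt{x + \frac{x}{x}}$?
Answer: $-92506 + \sqrt{10} \approx -92503.0$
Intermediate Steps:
$C{\left(x \right)} = \sqrt{1 + x}$ ($C{\left(x \right)} = \sqrt{x + 1} = \sqrt{1 + x}$)
$I = \frac{1}{-92506 + \sqrt{10}}$ ($I = \frac{1}{-92506 + \sqrt{1 + 9}} = \frac{1}{-92506 + \sqrt{10}} \approx -1.081 \cdot 10^{-5}$)
$\frac{1}{I} = \frac{1}{- \frac{46253}{4278680013} - \frac{\sqrt{10}}{8557360026}}$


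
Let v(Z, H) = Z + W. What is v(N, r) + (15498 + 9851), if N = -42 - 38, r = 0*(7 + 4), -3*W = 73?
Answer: 75734/3 ≈ 25245.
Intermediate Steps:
W = -73/3 (W = -⅓*73 = -73/3 ≈ -24.333)
r = 0 (r = 0*11 = 0)
N = -80
v(Z, H) = -73/3 + Z (v(Z, H) = Z - 73/3 = -73/3 + Z)
v(N, r) + (15498 + 9851) = (-73/3 - 80) + (15498 + 9851) = -313/3 + 25349 = 75734/3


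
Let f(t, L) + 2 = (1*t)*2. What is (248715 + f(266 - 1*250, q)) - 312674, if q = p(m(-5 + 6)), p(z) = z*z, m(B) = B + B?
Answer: -63929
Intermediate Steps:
m(B) = 2*B
p(z) = z²
q = 4 (q = (2*(-5 + 6))² = (2*1)² = 2² = 4)
f(t, L) = -2 + 2*t (f(t, L) = -2 + (1*t)*2 = -2 + t*2 = -2 + 2*t)
(248715 + f(266 - 1*250, q)) - 312674 = (248715 + (-2 + 2*(266 - 1*250))) - 312674 = (248715 + (-2 + 2*(266 - 250))) - 312674 = (248715 + (-2 + 2*16)) - 312674 = (248715 + (-2 + 32)) - 312674 = (248715 + 30) - 312674 = 248745 - 312674 = -63929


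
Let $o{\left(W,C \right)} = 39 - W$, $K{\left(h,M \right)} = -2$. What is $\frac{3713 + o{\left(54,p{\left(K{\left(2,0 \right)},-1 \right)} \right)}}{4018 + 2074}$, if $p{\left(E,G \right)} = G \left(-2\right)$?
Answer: $\frac{1849}{3046} \approx 0.60703$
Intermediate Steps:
$p{\left(E,G \right)} = - 2 G$
$\frac{3713 + o{\left(54,p{\left(K{\left(2,0 \right)},-1 \right)} \right)}}{4018 + 2074} = \frac{3713 + \left(39 - 54\right)}{4018 + 2074} = \frac{3713 + \left(39 - 54\right)}{6092} = \left(3713 - 15\right) \frac{1}{6092} = 3698 \cdot \frac{1}{6092} = \frac{1849}{3046}$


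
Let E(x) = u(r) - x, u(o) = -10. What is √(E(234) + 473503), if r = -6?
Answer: √473259 ≈ 687.94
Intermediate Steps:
E(x) = -10 - x
√(E(234) + 473503) = √((-10 - 1*234) + 473503) = √((-10 - 234) + 473503) = √(-244 + 473503) = √473259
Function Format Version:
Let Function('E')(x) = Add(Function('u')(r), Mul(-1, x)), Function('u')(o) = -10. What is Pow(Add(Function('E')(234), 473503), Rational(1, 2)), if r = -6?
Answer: Pow(473259, Rational(1, 2)) ≈ 687.94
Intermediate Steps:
Function('E')(x) = Add(-10, Mul(-1, x))
Pow(Add(Function('E')(234), 473503), Rational(1, 2)) = Pow(Add(Add(-10, Mul(-1, 234)), 473503), Rational(1, 2)) = Pow(Add(Add(-10, -234), 473503), Rational(1, 2)) = Pow(Add(-244, 473503), Rational(1, 2)) = Pow(473259, Rational(1, 2))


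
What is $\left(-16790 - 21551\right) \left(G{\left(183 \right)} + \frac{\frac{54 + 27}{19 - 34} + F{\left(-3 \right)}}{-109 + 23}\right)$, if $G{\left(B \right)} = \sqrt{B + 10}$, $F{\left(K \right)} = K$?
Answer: $- \frac{805161}{215} - 38341 \sqrt{193} \approx -5.364 \cdot 10^{5}$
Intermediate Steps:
$G{\left(B \right)} = \sqrt{10 + B}$
$\left(-16790 - 21551\right) \left(G{\left(183 \right)} + \frac{\frac{54 + 27}{19 - 34} + F{\left(-3 \right)}}{-109 + 23}\right) = \left(-16790 - 21551\right) \left(\sqrt{10 + 183} + \frac{\frac{54 + 27}{19 - 34} - 3}{-109 + 23}\right) = - 38341 \left(\sqrt{193} + \frac{\frac{81}{-15} - 3}{-86}\right) = - 38341 \left(\sqrt{193} + \left(81 \left(- \frac{1}{15}\right) - 3\right) \left(- \frac{1}{86}\right)\right) = - 38341 \left(\sqrt{193} + \left(- \frac{27}{5} - 3\right) \left(- \frac{1}{86}\right)\right) = - 38341 \left(\sqrt{193} - - \frac{21}{215}\right) = - 38341 \left(\sqrt{193} + \frac{21}{215}\right) = - 38341 \left(\frac{21}{215} + \sqrt{193}\right) = - \frac{805161}{215} - 38341 \sqrt{193}$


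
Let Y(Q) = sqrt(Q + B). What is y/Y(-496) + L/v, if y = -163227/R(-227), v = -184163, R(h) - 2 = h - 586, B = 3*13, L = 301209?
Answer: -301209/184163 - 163227*I*sqrt(457)/370627 ≈ -1.6356 - 9.4148*I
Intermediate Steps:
B = 39
Y(Q) = sqrt(39 + Q) (Y(Q) = sqrt(Q + 39) = sqrt(39 + Q))
R(h) = -584 + h (R(h) = 2 + (h - 586) = 2 + (-586 + h) = -584 + h)
y = 163227/811 (y = -163227/(-584 - 227) = -163227/(-811) = -163227*(-1/811) = 163227/811 ≈ 201.27)
y/Y(-496) + L/v = 163227/(811*(sqrt(39 - 496))) + 301209/(-184163) = 163227/(811*(sqrt(-457))) + 301209*(-1/184163) = 163227/(811*((I*sqrt(457)))) - 301209/184163 = 163227*(-I*sqrt(457)/457)/811 - 301209/184163 = -163227*I*sqrt(457)/370627 - 301209/184163 = -301209/184163 - 163227*I*sqrt(457)/370627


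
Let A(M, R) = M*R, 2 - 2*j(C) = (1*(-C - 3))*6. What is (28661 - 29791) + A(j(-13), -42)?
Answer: 88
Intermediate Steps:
j(C) = 10 + 3*C (j(C) = 1 - 1*(-C - 3)*6/2 = 1 - 1*(-3 - C)*6/2 = 1 - (-3 - C)*6/2 = 1 - (-18 - 6*C)/2 = 1 + (9 + 3*C) = 10 + 3*C)
(28661 - 29791) + A(j(-13), -42) = (28661 - 29791) + (10 + 3*(-13))*(-42) = -1130 + (10 - 39)*(-42) = -1130 - 29*(-42) = -1130 + 1218 = 88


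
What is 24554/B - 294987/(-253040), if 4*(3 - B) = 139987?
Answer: 3287645737/7083854800 ≈ 0.46410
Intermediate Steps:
B = -139975/4 (B = 3 - 1/4*139987 = 3 - 139987/4 = -139975/4 ≈ -34994.)
24554/B - 294987/(-253040) = 24554/(-139975/4) - 294987/(-253040) = 24554*(-4/139975) - 294987*(-1/253040) = -98216/139975 + 294987/253040 = 3287645737/7083854800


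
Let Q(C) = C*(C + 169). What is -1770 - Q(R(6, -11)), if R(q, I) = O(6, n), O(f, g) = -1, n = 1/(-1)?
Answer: -1602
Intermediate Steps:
n = -1
R(q, I) = -1
Q(C) = C*(169 + C)
-1770 - Q(R(6, -11)) = -1770 - (-1)*(169 - 1) = -1770 - (-1)*168 = -1770 - 1*(-168) = -1770 + 168 = -1602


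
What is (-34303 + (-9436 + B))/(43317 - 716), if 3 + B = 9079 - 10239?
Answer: -3454/3277 ≈ -1.0540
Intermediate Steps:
B = -1163 (B = -3 + (9079 - 10239) = -3 - 1160 = -1163)
(-34303 + (-9436 + B))/(43317 - 716) = (-34303 + (-9436 - 1163))/(43317 - 716) = (-34303 - 10599)/42601 = -44902*1/42601 = -3454/3277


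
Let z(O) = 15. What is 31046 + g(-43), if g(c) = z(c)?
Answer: 31061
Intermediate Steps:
g(c) = 15
31046 + g(-43) = 31046 + 15 = 31061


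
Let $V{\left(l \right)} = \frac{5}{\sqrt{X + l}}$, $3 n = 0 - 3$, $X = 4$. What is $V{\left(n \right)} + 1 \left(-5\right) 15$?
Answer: $-75 + \frac{5 \sqrt{3}}{3} \approx -72.113$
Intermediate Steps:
$n = -1$ ($n = \frac{0 - 3}{3} = \frac{1}{3} \left(-3\right) = -1$)
$V{\left(l \right)} = \frac{5}{\sqrt{4 + l}}$
$V{\left(n \right)} + 1 \left(-5\right) 15 = \frac{5}{\sqrt{4 - 1}} + 1 \left(-5\right) 15 = \frac{5}{\sqrt{3}} - 75 = 5 \frac{\sqrt{3}}{3} - 75 = \frac{5 \sqrt{3}}{3} - 75 = -75 + \frac{5 \sqrt{3}}{3}$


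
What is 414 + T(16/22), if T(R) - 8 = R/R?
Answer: 423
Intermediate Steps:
T(R) = 9 (T(R) = 8 + R/R = 8 + 1 = 9)
414 + T(16/22) = 414 + 9 = 423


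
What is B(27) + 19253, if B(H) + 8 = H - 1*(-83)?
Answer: 19355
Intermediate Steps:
B(H) = 75 + H (B(H) = -8 + (H - 1*(-83)) = -8 + (H + 83) = -8 + (83 + H) = 75 + H)
B(27) + 19253 = (75 + 27) + 19253 = 102 + 19253 = 19355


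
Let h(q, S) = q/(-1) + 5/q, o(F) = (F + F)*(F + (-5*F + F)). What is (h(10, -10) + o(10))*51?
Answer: -62169/2 ≈ -31085.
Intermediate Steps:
o(F) = -6*F² (o(F) = (2*F)*(F - 4*F) = (2*F)*(-3*F) = -6*F²)
h(q, S) = -q + 5/q (h(q, S) = q*(-1) + 5/q = -q + 5/q)
(h(10, -10) + o(10))*51 = ((-1*10 + 5/10) - 6*10²)*51 = ((-10 + 5*(⅒)) - 6*100)*51 = ((-10 + ½) - 600)*51 = (-19/2 - 600)*51 = -1219/2*51 = -62169/2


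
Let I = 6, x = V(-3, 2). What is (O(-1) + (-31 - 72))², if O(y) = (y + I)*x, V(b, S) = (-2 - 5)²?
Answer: 20164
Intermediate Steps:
V(b, S) = 49 (V(b, S) = (-7)² = 49)
x = 49
O(y) = 294 + 49*y (O(y) = (y + 6)*49 = (6 + y)*49 = 294 + 49*y)
(O(-1) + (-31 - 72))² = ((294 + 49*(-1)) + (-31 - 72))² = ((294 - 49) - 103)² = (245 - 103)² = 142² = 20164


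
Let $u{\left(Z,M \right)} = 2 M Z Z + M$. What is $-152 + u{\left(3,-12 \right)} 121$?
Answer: $-27740$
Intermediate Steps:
$u{\left(Z,M \right)} = M + 2 M Z^{2}$ ($u{\left(Z,M \right)} = 2 M Z Z + M = 2 M Z^{2} + M = M + 2 M Z^{2}$)
$-152 + u{\left(3,-12 \right)} 121 = -152 + - 12 \left(1 + 2 \cdot 3^{2}\right) 121 = -152 + - 12 \left(1 + 2 \cdot 9\right) 121 = -152 + - 12 \left(1 + 18\right) 121 = -152 + \left(-12\right) 19 \cdot 121 = -152 - 27588 = -27740$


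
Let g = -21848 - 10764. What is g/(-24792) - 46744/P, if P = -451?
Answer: 293396315/2795298 ≈ 104.96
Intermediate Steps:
g = -32612
g/(-24792) - 46744/P = -32612/(-24792) - 46744/(-451) = -32612*(-1/24792) - 46744*(-1/451) = 8153/6198 + 46744/451 = 293396315/2795298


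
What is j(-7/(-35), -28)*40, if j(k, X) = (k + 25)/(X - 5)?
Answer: -336/11 ≈ -30.545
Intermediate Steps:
j(k, X) = (25 + k)/(-5 + X)
j(-7/(-35), -28)*40 = ((25 - 7/(-35))/(-5 - 28))*40 = ((25 - 7*(-1/35))/(-33))*40 = -(25 + 1/5)/33*40 = -1/33*126/5*40 = -42/55*40 = -336/11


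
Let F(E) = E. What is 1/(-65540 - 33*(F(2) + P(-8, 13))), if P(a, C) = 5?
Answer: -1/65771 ≈ -1.5204e-5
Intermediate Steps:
1/(-65540 - 33*(F(2) + P(-8, 13))) = 1/(-65540 - 33*(2 + 5)) = 1/(-65540 - 33*7) = 1/(-65540 - 231) = 1/(-65771) = -1/65771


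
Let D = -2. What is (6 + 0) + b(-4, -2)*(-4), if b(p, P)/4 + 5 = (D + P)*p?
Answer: -170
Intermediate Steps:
b(p, P) = -20 + 4*p*(-2 + P) (b(p, P) = -20 + 4*((-2 + P)*p) = -20 + 4*(p*(-2 + P)) = -20 + 4*p*(-2 + P))
(6 + 0) + b(-4, -2)*(-4) = (6 + 0) + (-20 - 8*(-4) + 4*(-2)*(-4))*(-4) = 6 + (-20 + 32 + 32)*(-4) = 6 + 44*(-4) = 6 - 176 = -170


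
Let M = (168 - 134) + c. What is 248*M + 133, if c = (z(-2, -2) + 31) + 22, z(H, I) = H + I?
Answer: 20717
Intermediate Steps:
c = 49 (c = ((-2 - 2) + 31) + 22 = (-4 + 31) + 22 = 27 + 22 = 49)
M = 83 (M = (168 - 134) + 49 = 34 + 49 = 83)
248*M + 133 = 248*83 + 133 = 20584 + 133 = 20717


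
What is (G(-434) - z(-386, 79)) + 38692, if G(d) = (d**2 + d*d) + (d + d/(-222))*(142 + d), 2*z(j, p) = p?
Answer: 120217807/222 ≈ 5.4152e+5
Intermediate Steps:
z(j, p) = p/2
G(d) = 2*d**2 + 221*d*(142 + d)/222 (G(d) = (d**2 + d**2) + (d + d*(-1/222))*(142 + d) = 2*d**2 + (d - d/222)*(142 + d) = 2*d**2 + (221*d/222)*(142 + d) = 2*d**2 + 221*d*(142 + d)/222)
(G(-434) - z(-386, 79)) + 38692 = ((1/222)*(-434)*(31382 + 665*(-434)) - 79/2) + 38692 = ((1/222)*(-434)*(31382 - 288610) - 1*79/2) + 38692 = ((1/222)*(-434)*(-257228) - 79/2) + 38692 = (55818476/111 - 79/2) + 38692 = 111628183/222 + 38692 = 120217807/222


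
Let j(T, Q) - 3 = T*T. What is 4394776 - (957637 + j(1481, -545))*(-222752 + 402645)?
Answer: -566838628117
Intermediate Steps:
j(T, Q) = 3 + T² (j(T, Q) = 3 + T*T = 3 + T²)
4394776 - (957637 + j(1481, -545))*(-222752 + 402645) = 4394776 - (957637 + (3 + 1481²))*(-222752 + 402645) = 4394776 - (957637 + (3 + 2193361))*179893 = 4394776 - (957637 + 2193364)*179893 = 4394776 - 3151001*179893 = 4394776 - 1*566843022893 = 4394776 - 566843022893 = -566838628117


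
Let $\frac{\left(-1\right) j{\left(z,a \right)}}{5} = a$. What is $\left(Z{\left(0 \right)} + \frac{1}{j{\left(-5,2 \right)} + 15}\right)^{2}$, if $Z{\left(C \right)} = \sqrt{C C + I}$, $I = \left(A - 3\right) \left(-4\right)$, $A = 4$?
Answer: $- \frac{99}{25} + \frac{4 i}{5} \approx -3.96 + 0.8 i$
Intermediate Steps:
$j{\left(z,a \right)} = - 5 a$
$I = -4$ ($I = \left(4 - 3\right) \left(-4\right) = 1 \left(-4\right) = -4$)
$Z{\left(C \right)} = \sqrt{-4 + C^{2}}$ ($Z{\left(C \right)} = \sqrt{C C - 4} = \sqrt{C^{2} - 4} = \sqrt{-4 + C^{2}}$)
$\left(Z{\left(0 \right)} + \frac{1}{j{\left(-5,2 \right)} + 15}\right)^{2} = \left(\sqrt{-4 + 0^{2}} + \frac{1}{\left(-5\right) 2 + 15}\right)^{2} = \left(\sqrt{-4 + 0} + \frac{1}{-10 + 15}\right)^{2} = \left(\sqrt{-4} + \frac{1}{5}\right)^{2} = \left(2 i + \frac{1}{5}\right)^{2} = \left(\frac{1}{5} + 2 i\right)^{2}$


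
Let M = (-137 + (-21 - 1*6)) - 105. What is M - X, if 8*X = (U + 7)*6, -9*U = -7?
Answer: -1649/6 ≈ -274.83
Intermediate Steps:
U = 7/9 (U = -⅑*(-7) = 7/9 ≈ 0.77778)
M = -269 (M = (-137 + (-21 - 6)) - 105 = (-137 - 27) - 105 = -164 - 105 = -269)
X = 35/6 (X = ((7/9 + 7)*6)/8 = ((70/9)*6)/8 = (⅛)*(140/3) = 35/6 ≈ 5.8333)
M - X = -269 - 1*35/6 = -269 - 35/6 = -1649/6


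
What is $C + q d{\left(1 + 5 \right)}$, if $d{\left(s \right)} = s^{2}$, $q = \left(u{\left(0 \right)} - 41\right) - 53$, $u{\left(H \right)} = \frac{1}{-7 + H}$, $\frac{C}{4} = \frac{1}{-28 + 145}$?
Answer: $- \frac{2775680}{819} \approx -3389.1$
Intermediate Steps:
$C = \frac{4}{117}$ ($C = \frac{4}{-28 + 145} = \frac{4}{117} \approx 0.034188$)
$q = - \frac{659}{7}$ ($q = \left(\frac{1}{-7 + 0} - 41\right) - 53 = \left(\frac{1}{-7} - 41\right) - 53 = \left(- \frac{1}{7} - 41\right) - 53 = - \frac{288}{7} - 53 = - \frac{659}{7} \approx -94.143$)
$C + q d{\left(1 + 5 \right)} = \frac{4}{117} - \frac{659 \left(1 + 5\right)^{2}}{7} = \frac{4}{117} - \frac{659 \cdot 6^{2}}{7} = \frac{4}{117} - \frac{23724}{7} = - \frac{2775680}{819}$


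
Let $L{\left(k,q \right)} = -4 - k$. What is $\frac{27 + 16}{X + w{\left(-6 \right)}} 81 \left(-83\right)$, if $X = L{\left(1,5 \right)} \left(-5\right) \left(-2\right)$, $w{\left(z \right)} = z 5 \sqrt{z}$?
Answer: $\frac{289089}{158} - \frac{867267 i \sqrt{6}}{790} \approx 1829.7 - 2689.1 i$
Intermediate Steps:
$w{\left(z \right)} = 5 z^{\frac{3}{2}}$ ($w{\left(z \right)} = 5 z \sqrt{z} = 5 z^{\frac{3}{2}}$)
$X = -50$ ($X = \left(-4 - 1\right) \left(-5\right) \left(-2\right) = \left(-5\right) \left(-5\right) \left(-2\right) = 25 \left(-2\right) = -50$)
$\frac{27 + 16}{X + w{\left(-6 \right)}} 81 \left(-83\right) = \frac{27 + 16}{-50 + 5 \left(-6\right)^{\frac{3}{2}}} \cdot 81 \left(-83\right) = \frac{43}{-50 + 5 \left(- 6 i \sqrt{6}\right)} 81 \left(-83\right) = \frac{43}{-50 - 30 i \sqrt{6}} \cdot 81 \left(-83\right) = \frac{3483}{-50 - 30 i \sqrt{6}} \left(-83\right) = - \frac{289089}{-50 - 30 i \sqrt{6}}$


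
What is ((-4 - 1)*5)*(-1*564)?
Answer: 14100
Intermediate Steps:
((-4 - 1)*5)*(-1*564) = -5*5*(-564) = -25*(-564) = 14100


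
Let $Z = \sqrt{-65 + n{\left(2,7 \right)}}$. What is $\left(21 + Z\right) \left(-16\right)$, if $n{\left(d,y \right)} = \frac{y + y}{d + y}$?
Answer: $-336 - \frac{16 i \sqrt{571}}{3} \approx -336.0 - 127.44 i$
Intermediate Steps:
$n{\left(d,y \right)} = \frac{2 y}{d + y}$
$Z = \frac{i \sqrt{571}}{3}$ ($Z = \sqrt{-65 + 2 \cdot 7 \frac{1}{2 + 7}} = \sqrt{-65 + 2 \cdot 7 \cdot \frac{1}{9}} = \sqrt{-65 + \frac{14}{9}} = \sqrt{- \frac{571}{9}} = \frac{i \sqrt{571}}{3} \approx 7.9652 i$)
$\left(21 + Z\right) \left(-16\right) = \left(21 + \frac{i \sqrt{571}}{3}\right) \left(-16\right) = -336 - \frac{16 i \sqrt{571}}{3}$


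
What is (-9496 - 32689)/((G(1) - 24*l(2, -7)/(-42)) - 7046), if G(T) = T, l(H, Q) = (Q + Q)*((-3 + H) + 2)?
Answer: 42185/7053 ≈ 5.9811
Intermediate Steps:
l(H, Q) = 2*Q*(-1 + H) (l(H, Q) = (2*Q)*(-1 + H) = 2*Q*(-1 + H))
(-9496 - 32689)/((G(1) - 24*l(2, -7)/(-42)) - 7046) = (-9496 - 32689)/((1 - 24*2*(-7)*(-1 + 2)/(-42)) - 7046) = -42185/((1 - 24*2*(-7)*1*(-1)/42) - 7046) = -42185/((1 - (-336)*(-1)/42) - 7046) = -42185/((1 - 24*⅓) - 7046) = -42185/((1 - 8) - 7046) = -42185/(-7 - 7046) = -42185/(-7053) = -42185*(-1/7053) = 42185/7053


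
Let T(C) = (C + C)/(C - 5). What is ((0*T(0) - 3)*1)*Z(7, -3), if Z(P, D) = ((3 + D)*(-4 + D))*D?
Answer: 0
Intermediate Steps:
T(C) = 2*C/(-5 + C) (T(C) = (2*C)/(-5 + C) = 2*C/(-5 + C))
Z(P, D) = D*(-4 + D)*(3 + D) (Z(P, D) = ((-4 + D)*(3 + D))*D = D*(-4 + D)*(3 + D))
((0*T(0) - 3)*1)*Z(7, -3) = ((0*(2*0/(-5 + 0)) - 3)*1)*(-3*(-12 + (-3)² - 1*(-3))) = ((0*(2*0/(-5)) - 3)*1)*(-3*(-12 + 9 + 3)) = ((0*(2*0*(-⅕)) - 3)*1)*(-3*0) = ((0*0 - 3)*1)*0 = ((0 - 3)*1)*0 = -3*1*0 = -3*0 = 0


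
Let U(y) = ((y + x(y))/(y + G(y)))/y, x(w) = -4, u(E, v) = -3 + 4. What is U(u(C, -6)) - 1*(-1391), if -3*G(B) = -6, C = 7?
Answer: 1390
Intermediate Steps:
u(E, v) = 1
G(B) = 2 (G(B) = -1/3*(-6) = 2)
U(y) = (-4 + y)/(y*(2 + y)) (U(y) = ((y - 4)/(y + 2))/y = ((-4 + y)/(2 + y))/y = (-4 + y)/(y*(2 + y)))
U(u(C, -6)) - 1*(-1391) = (-4 + 1)/(1*(2 + 1)) - 1*(-1391) = 1*(-3)/3 + 1391 = 1*(1/3)*(-3) + 1391 = -1 + 1391 = 1390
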